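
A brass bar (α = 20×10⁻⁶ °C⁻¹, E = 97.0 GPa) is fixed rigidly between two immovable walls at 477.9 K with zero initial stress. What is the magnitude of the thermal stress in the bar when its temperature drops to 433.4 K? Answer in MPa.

σ = 86.3 MPa

Fully constrained: the free strain ε = αΔT is blocked, so σ = Eε = EαΔT.
|ΔT| = 44.5 K
σ = 97.0×10⁹ × 20×10⁻⁶ × 44.5 = 8.63×10⁷ Pa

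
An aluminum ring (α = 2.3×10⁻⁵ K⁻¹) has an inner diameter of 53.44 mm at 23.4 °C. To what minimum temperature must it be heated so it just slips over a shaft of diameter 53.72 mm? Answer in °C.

T = 251 °C

Required Δd = 53.72 − 53.44 = 0.28 mm
Δd = αd₀ΔT ⇒ ΔT = Δd/(αd₀) = 0.28 / (2.3×10⁻⁵ × 53.44) = 227.81 K
T_min = 23.4 + 227.81 = 251.21 °C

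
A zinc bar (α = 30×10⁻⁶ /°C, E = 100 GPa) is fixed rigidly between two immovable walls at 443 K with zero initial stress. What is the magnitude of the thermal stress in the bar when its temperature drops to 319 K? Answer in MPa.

Fully constrained: the free strain ε = αΔT is blocked, so σ = Eε = EαΔT.
|ΔT| = 124 K
σ = 100×10⁹ × 30×10⁻⁶ × 124 = 3.72×10⁸ Pa

σ = 372 MPa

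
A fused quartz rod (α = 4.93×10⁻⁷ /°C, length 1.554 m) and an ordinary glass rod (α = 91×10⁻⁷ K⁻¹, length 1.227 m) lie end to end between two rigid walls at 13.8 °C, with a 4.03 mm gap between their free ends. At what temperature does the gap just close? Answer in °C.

Gap closes when ΔL₁ + ΔL₂ = 4.03 mm = 4.03×10⁻³ m
(α₁L₁ + α₂L₂)ΔT = g
α₁L₁ + α₂L₂ = 4.93×10⁻⁷×1.554 + 91×10⁻⁷×1.227 = 1.1931822×10⁻⁵ m/K
ΔT = 4.03×10⁻³ / 1.1931822×10⁻⁵ = 337.75 K
T = 13.8 + 337.75 = 351.55 °C

T = 352 °C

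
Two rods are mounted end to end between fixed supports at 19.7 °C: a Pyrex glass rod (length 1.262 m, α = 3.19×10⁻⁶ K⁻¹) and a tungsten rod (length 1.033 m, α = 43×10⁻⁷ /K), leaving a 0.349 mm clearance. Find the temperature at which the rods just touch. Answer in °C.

T = 60.9 °C

Gap closes when ΔL₁ + ΔL₂ = 0.349 mm = 3.49×10⁻⁴ m
(α₁L₁ + α₂L₂)ΔT = g
α₁L₁ + α₂L₂ = 3.19×10⁻⁶×1.262 + 43×10⁻⁷×1.033 = 8.46768×10⁻⁶ m/K
ΔT = 3.49×10⁻⁴ / 8.46768×10⁻⁶ = 41.216 K
T = 19.7 + 41.216 = 60.916 °C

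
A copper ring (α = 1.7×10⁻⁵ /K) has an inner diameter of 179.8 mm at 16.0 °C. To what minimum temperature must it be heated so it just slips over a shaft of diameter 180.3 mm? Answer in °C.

T = 180 °C

Required Δd = 180.3 − 179.8 = 0.5 mm
Δd = αd₀ΔT ⇒ ΔT = Δd/(αd₀) = 0.5 / (1.7×10⁻⁵ × 179.8) = 163.58 K
T_min = 16.0 + 163.58 = 179.58 °C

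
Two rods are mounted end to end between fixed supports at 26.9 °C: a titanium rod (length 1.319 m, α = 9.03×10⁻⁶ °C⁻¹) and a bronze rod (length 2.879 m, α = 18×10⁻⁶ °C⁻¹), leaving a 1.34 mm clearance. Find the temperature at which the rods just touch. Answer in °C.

T = 47.9 °C

Gap closes when ΔL₁ + ΔL₂ = 1.34 mm = 1.34×10⁻³ m
(α₁L₁ + α₂L₂)ΔT = g
α₁L₁ + α₂L₂ = 9.03×10⁻⁶×1.319 + 18×10⁻⁶×2.879 = 6.373257×10⁻⁵ m/K
ΔT = 1.34×10⁻³ / 6.373257×10⁻⁵ = 21.025 K
T = 26.9 + 21.025 = 47.925 °C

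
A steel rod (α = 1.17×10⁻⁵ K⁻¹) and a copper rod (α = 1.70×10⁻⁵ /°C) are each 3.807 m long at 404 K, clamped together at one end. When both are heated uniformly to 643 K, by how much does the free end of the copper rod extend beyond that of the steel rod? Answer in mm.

4.82 mm

ΔT = 239 K
steel: ΔL = 1.17×10⁻⁵ × 3.807 m × 239 = 1.0646×10⁻² m = 10.646 mm
copper: ΔL = 1.70×10⁻⁵ × 3.807 m × 239 = 1.5468×10⁻² m = 15.468 mm
difference = 15.468 − 10.646 = 4.822 mm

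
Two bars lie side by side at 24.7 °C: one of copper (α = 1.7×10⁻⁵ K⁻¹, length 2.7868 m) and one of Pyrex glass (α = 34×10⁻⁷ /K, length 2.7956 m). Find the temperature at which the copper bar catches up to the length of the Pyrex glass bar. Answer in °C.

T = 257.1 °C

L₁(1 + α₁ΔT) = L₂(1 + α₂ΔT) ⇒ ΔT = (L₂ − L₁)/(α₁L₁ − α₂L₂)
L₂ − L₁ = 2.7956 − 2.7868 = 8.80×10⁻³ m
α₁L₁ − α₂L₂ = 1.7×10⁻⁵×2.7868 − 34×10⁻⁷×2.7956 = 3.787056×10⁻⁵ m/K
ΔT = 8.80×10⁻³ / 3.787056×10⁻⁵ = 232.370 K
T = 24.7 + 232.370 = 257.070 °C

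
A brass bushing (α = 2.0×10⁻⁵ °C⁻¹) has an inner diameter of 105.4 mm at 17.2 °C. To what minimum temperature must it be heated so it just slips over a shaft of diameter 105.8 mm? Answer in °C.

T = 207 °C

Required Δd = 105.8 − 105.4 = 0.4 mm
Δd = αd₀ΔT ⇒ ΔT = Δd/(αd₀) = 0.4 / (2.0×10⁻⁵ × 105.4) = 189.75 K
T_min = 17.2 + 189.75 = 206.95 °C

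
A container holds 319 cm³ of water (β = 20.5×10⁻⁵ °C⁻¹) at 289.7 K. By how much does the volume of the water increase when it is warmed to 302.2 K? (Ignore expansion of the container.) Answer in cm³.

ΔV = 0.817 cm³

|ΔT| = |302.2 − 289.7| = 12.5 K
ΔV = βV₀ΔT = (20.5×10⁻⁵)(319)(12.5) = 0.817 cm³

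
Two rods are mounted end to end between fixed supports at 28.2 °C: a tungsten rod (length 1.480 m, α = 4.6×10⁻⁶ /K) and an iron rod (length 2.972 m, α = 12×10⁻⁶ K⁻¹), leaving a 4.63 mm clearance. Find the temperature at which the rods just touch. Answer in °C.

T = 137 °C

α₁L₁ = 6.808×10⁻⁶ m/K, α₂L₂ = 3.5664×10⁻⁵ m/K → total 4.2472×10⁻⁵ m/K
ΔT = g/(α₁L₁+α₂L₂) = 4.63×10⁻³ / 4.2472×10⁻⁵ = 109.01 K
T = 28.2 + 109.01 = 137.21 °C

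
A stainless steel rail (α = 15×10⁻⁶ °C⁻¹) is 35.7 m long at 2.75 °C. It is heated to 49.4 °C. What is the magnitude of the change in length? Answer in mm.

|ΔT| = |49.4 − 2.75| = 46.65 K
ΔL = αL₀ΔT = (15×10⁻⁶)(35.7)(46.65) = 2.50×10⁻² m

ΔL = 25.0 mm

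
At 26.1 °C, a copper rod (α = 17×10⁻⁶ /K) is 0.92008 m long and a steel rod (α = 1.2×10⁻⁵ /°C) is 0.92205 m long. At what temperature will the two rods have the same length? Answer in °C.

T = 456.5 °C

Equal length when α₁L₁ΔT − α₂L₂ΔT = L₂ − L₁ = 1.97×10⁻³ m
α₁L₁ = 1.564136×10⁻⁵, α₂L₂ = 1.10646×10⁻⁵ → Δ(αL) = 4.57676×10⁻⁶ m/K
ΔT = 1.97×10⁻³ / 4.57676×10⁻⁶ = 430.436 K, so T = 26.1 + 430.436 = 456.536 °C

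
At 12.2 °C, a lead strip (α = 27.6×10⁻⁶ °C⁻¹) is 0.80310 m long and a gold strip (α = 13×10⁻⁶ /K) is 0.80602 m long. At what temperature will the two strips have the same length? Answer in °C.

Equal length when α₁L₁ΔT − α₂L₂ΔT = L₂ − L₁ = 2.92×10⁻³ m
α₁L₁ = 2.216556×10⁻⁵, α₂L₂ = 1.047826×10⁻⁵ → Δ(αL) = 1.16873×10⁻⁵ m/K
ΔT = 2.92×10⁻³ / 1.16873×10⁻⁵ = 249.844 K, so T = 12.2 + 249.844 = 262.044 °C

T = 262.0 °C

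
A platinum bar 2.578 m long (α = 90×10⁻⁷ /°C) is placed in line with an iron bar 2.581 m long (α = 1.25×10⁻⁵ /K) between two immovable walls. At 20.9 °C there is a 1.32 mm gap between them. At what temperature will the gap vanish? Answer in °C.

α₁L₁ = 2.3202×10⁻⁵ m/K, α₂L₂ = 3.22625×10⁻⁵ m/K → total 5.54645×10⁻⁵ m/K
ΔT = g/(α₁L₁+α₂L₂) = 1.32×10⁻³ / 5.54645×10⁻⁵ = 23.799 K
T = 20.9 + 23.799 = 44.699 °C

T = 44.7 °C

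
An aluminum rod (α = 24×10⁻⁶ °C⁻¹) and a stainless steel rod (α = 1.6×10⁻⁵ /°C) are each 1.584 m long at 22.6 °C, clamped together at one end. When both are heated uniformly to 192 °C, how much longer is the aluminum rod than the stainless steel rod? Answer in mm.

2.15 mm

ΔT = 169.4 K
aluminum: ΔL = 24×10⁻⁶ × 1.584 m × 169.4 = 6.4399×10⁻³ m = 6.4399 mm
stainless steel: ΔL = 1.6×10⁻⁵ × 1.584 m × 169.4 = 4.2933×10⁻³ m = 4.2933 mm
difference = 6.4399 − 4.2933 = 2.1466 mm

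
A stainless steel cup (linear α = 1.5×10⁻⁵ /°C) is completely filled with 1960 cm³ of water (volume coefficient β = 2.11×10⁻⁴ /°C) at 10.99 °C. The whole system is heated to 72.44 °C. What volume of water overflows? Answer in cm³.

20.0 cm³

The cup also expands: β_container ≈ 3α = 4.5×10⁻⁵ /K
Net overflow = V₀(β_liq − 3α_cont)ΔT
β − 3α = 2.11×10⁻⁴ − 4.5×10⁻⁵ = 1.66×10⁻⁴ /K; ΔT = 61.45 K
ΔV = 1960 × 1.66×10⁻⁴ × 61.45 = 20.0 cm³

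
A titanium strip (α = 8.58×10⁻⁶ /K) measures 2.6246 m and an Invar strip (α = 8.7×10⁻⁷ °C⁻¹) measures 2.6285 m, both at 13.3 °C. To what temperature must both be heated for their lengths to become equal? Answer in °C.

T = 206.1 °C

Equal length when α₁L₁ΔT − α₂L₂ΔT = L₂ − L₁ = 3.90×10⁻³ m
α₁L₁ = 2.2519068×10⁻⁵, α₂L₂ = 2.286795×10⁻⁶ → Δ(αL) = 2.0232273×10⁻⁵ m/K
ΔT = 3.90×10⁻³ / 2.0232273×10⁻⁵ = 192.761 K, so T = 13.3 + 192.761 = 206.061 °C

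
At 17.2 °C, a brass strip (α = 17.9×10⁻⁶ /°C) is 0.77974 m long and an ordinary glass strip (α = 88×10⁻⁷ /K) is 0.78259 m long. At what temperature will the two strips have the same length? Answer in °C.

T = 420.3 °C

L₁(1 + α₁ΔT) = L₂(1 + α₂ΔT) ⇒ ΔT = (L₂ − L₁)/(α₁L₁ − α₂L₂)
L₂ − L₁ = 0.78259 − 0.77974 = 2.85×10⁻³ m
α₁L₁ − α₂L₂ = 17.9×10⁻⁶×0.77974 − 88×10⁻⁷×0.78259 = 7.070554×10⁻⁶ m/K
ΔT = 2.85×10⁻³ / 7.070554×10⁻⁶ = 403.080 K
T = 17.2 + 403.080 = 420.280 °C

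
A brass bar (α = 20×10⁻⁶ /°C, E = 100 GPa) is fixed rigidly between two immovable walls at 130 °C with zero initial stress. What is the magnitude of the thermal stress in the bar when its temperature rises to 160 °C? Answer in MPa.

Fully constrained: the free strain ε = αΔT is blocked, so σ = Eε = EαΔT.
|ΔT| = 30 K
σ = 100×10⁹ × 20×10⁻⁶ × 30 = 6.00×10⁷ Pa

σ = 60.0 MPa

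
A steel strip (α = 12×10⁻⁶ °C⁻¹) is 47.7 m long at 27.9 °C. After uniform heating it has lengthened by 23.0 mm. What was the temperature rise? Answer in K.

ΔL = αL₀ΔT ⇒ ΔT = ΔL / (αL₀)
ΔT = 23.0×10⁻³ m / (12×10⁻⁶ × 47.7 m) = 40.182 K

ΔT = 40.2 K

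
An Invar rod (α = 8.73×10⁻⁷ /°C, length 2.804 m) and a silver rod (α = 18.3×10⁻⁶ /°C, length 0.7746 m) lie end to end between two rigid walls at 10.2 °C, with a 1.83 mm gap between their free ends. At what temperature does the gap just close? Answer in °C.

T = 120 °C

α₁L₁ = 2.447892×10⁻⁶ m/K, α₂L₂ = 1.417518×10⁻⁵ m/K → total 1.6623072×10⁻⁵ m/K
ΔT = g/(α₁L₁+α₂L₂) = 1.83×10⁻³ / 1.6623072×10⁻⁵ = 110.09 K
T = 10.2 + 110.09 = 120.29 °C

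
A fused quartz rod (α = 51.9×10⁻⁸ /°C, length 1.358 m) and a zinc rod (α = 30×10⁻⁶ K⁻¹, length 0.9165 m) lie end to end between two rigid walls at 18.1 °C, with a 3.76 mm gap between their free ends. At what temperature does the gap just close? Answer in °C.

Gap closes when ΔL₁ + ΔL₂ = 3.76 mm = 3.76×10⁻³ m
(α₁L₁ + α₂L₂)ΔT = g
α₁L₁ + α₂L₂ = 51.9×10⁻⁸×1.358 + 30×10⁻⁶×0.9165 = 2.8199802×10⁻⁵ m/K
ΔT = 3.76×10⁻³ / 2.8199802×10⁻⁵ = 133.33 K
T = 18.1 + 133.33 = 151.43 °C

T = 151 °C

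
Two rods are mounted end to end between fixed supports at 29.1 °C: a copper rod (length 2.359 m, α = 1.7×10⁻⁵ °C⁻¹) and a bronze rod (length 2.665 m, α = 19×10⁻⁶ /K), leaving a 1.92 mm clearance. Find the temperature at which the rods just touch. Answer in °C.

Gap closes when ΔL₁ + ΔL₂ = 1.92 mm = 1.92×10⁻³ m
(α₁L₁ + α₂L₂)ΔT = g
α₁L₁ + α₂L₂ = 1.7×10⁻⁵×2.359 + 19×10⁻⁶×2.665 = 9.0738×10⁻⁵ m/K
ΔT = 1.92×10⁻³ / 9.0738×10⁻⁵ = 21.160 K
T = 29.1 + 21.160 = 50.260 °C

T = 50.3 °C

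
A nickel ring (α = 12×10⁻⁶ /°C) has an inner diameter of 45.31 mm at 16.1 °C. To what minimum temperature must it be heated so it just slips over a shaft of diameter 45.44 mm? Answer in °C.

Required Δd = 45.44 − 45.31 = 0.13 mm
Δd = αd₀ΔT ⇒ ΔT = Δd/(αd₀) = 0.13 / (12×10⁻⁶ × 45.31) = 239.09 K
T_min = 16.1 + 239.09 = 255.19 °C

T = 255 °C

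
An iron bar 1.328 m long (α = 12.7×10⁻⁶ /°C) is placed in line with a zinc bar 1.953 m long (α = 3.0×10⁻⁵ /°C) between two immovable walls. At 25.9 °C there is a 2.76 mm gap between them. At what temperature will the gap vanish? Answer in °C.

Gap closes when ΔL₁ + ΔL₂ = 2.76 mm = 2.76×10⁻³ m
(α₁L₁ + α₂L₂)ΔT = g
α₁L₁ + α₂L₂ = 12.7×10⁻⁶×1.328 + 3.0×10⁻⁵×1.953 = 7.54556×10⁻⁵ m/K
ΔT = 2.76×10⁻³ / 7.54556×10⁻⁵ = 36.578 K
T = 25.9 + 36.578 = 62.478 °C

T = 62.5 °C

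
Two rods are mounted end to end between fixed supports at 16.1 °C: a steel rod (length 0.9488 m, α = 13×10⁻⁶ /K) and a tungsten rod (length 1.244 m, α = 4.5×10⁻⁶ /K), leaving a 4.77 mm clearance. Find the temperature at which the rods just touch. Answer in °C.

T = 282 °C

α₁L₁ = 1.23344×10⁻⁵ m/K, α₂L₂ = 5.598×10⁻⁶ m/K → total 1.79324×10⁻⁵ m/K
ΔT = g/(α₁L₁+α₂L₂) = 4.77×10⁻³ / 1.79324×10⁻⁵ = 266.00 K
T = 16.1 + 266.00 = 282.10 °C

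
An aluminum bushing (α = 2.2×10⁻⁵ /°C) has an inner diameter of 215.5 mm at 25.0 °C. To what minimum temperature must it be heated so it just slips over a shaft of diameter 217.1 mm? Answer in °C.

T = 362 °C

Required Δd = 217.1 − 215.5 = 1.6 mm
Δd = αd₀ΔT ⇒ ΔT = Δd/(αd₀) = 1.6 / (2.2×10⁻⁵ × 215.5) = 337.48 K
T_min = 25.0 + 337.48 = 362.48 °C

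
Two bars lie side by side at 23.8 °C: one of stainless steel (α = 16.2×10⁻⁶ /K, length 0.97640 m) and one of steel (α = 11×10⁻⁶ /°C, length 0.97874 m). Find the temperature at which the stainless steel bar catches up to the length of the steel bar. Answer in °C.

T = 487.0 °C

Equal length when α₁L₁ΔT − α₂L₂ΔT = L₂ − L₁ = 2.34×10⁻³ m
α₁L₁ = 1.581768×10⁻⁵, α₂L₂ = 1.076614×10⁻⁵ → Δ(αL) = 5.05154×10⁻⁶ m/K
ΔT = 2.34×10⁻³ / 5.05154×10⁻⁶ = 463.225 K, so T = 23.8 + 463.225 = 487.025 °C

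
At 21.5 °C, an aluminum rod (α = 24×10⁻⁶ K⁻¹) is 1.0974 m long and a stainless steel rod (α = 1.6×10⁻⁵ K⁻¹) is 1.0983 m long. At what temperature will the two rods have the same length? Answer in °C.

T = 124.2 °C

Equal length when α₁L₁ΔT − α₂L₂ΔT = L₂ − L₁ = 9.00×10⁻⁴ m
α₁L₁ = 2.63376×10⁻⁵, α₂L₂ = 1.75728×10⁻⁵ → Δ(αL) = 8.7648×10⁻⁶ m/K
ΔT = 9.00×10⁻⁴ / 8.7648×10⁻⁶ = 102.683 K, so T = 21.5 + 102.683 = 124.183 °C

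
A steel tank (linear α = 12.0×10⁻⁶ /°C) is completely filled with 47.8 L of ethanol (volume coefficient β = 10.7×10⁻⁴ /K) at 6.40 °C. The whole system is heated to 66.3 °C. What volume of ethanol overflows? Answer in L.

2.96 L

The tank also expands: β_container ≈ 3α = 3.6×10⁻⁵ /K
Net overflow = V₀(β_liq − 3α_cont)ΔT
β − 3α = 1.07×10⁻³ − 3.6×10⁻⁵ = 1.034×10⁻³ /K; ΔT = 59.90 K
ΔV = 47.8 × 1.034×10⁻³ × 59.90 = 2.96 L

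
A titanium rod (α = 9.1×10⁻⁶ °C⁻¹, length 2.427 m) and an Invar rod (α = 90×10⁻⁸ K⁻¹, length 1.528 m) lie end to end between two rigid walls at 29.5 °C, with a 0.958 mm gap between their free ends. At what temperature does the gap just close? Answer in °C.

T = 70.3 °C

Gap closes when ΔL₁ + ΔL₂ = 0.958 mm = 9.58×10⁻⁴ m
(α₁L₁ + α₂L₂)ΔT = g
α₁L₁ + α₂L₂ = 9.1×10⁻⁶×2.427 + 90×10⁻⁸×1.528 = 2.34609×10⁻⁵ m/K
ΔT = 9.58×10⁻⁴ / 2.34609×10⁻⁵ = 40.834 K
T = 29.5 + 40.834 = 70.334 °C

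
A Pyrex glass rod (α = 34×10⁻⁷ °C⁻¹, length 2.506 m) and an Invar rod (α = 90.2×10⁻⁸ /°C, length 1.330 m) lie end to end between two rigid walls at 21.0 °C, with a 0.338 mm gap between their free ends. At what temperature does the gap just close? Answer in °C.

Gap closes when ΔL₁ + ΔL₂ = 0.338 mm = 3.38×10⁻⁴ m
(α₁L₁ + α₂L₂)ΔT = g
α₁L₁ + α₂L₂ = 34×10⁻⁷×2.506 + 90.2×10⁻⁸×1.330 = 9.72006×10⁻⁶ m/K
ΔT = 3.38×10⁻⁴ / 9.72006×10⁻⁶ = 34.773 K
T = 21.0 + 34.773 = 55.773 °C

T = 55.8 °C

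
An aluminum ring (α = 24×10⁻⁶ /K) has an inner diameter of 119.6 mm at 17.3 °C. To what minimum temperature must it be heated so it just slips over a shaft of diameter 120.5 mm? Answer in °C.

Required Δd = 120.5 − 119.6 = 0.9 mm
Δd = αd₀ΔT ⇒ ΔT = Δd/(αd₀) = 0.9 / (24×10⁻⁶ × 119.6) = 313.55 K
T_min = 17.3 + 313.55 = 330.85 °C

T = 331 °C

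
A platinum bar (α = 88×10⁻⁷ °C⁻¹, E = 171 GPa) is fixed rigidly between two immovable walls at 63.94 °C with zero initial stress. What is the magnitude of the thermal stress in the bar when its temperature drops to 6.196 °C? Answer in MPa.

Fully constrained: the free strain ε = αΔT is blocked, so σ = Eε = EαΔT.
|ΔT| = 57.744 K
σ = 171×10⁹ × 88×10⁻⁷ × 57.744 = 8.69×10⁷ Pa

σ = 86.9 MPa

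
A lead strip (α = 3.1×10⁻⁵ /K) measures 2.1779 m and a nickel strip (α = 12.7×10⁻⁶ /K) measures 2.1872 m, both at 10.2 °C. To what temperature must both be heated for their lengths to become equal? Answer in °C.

Equal length when α₁L₁ΔT − α₂L₂ΔT = L₂ − L₁ = 9.30×10⁻³ m
α₁L₁ = 6.75149×10⁻⁵, α₂L₂ = 2.777744×10⁻⁵ → Δ(αL) = 3.973746×10⁻⁵ m/K
ΔT = 9.30×10⁻³ / 3.973746×10⁻⁵ = 234.036 K, so T = 10.2 + 234.036 = 244.236 °C

T = 244.2 °C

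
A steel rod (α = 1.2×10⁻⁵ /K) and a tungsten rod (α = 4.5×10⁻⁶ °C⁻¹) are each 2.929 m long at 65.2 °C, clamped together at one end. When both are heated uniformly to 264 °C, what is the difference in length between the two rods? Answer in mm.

4.37 mm

ΔT = 198.8 K
steel: ΔL = 1.2×10⁻⁵ × 2.929 m × 198.8 = 6.9874×10⁻³ m = 6.9874 mm
tungsten: ΔL = 4.5×10⁻⁶ × 2.929 m × 198.8 = 2.6203×10⁻³ m = 2.6203 mm
difference = 6.9874 − 2.6203 = 4.3671 mm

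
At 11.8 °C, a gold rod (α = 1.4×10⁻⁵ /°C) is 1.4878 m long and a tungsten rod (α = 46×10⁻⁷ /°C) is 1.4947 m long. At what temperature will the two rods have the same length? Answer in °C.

Equal length when α₁L₁ΔT − α₂L₂ΔT = L₂ − L₁ = 6.90×10⁻³ m
α₁L₁ = 2.08292×10⁻⁵, α₂L₂ = 6.87562×10⁻⁶ → Δ(αL) = 1.395358×10⁻⁵ m/K
ΔT = 6.90×10⁻³ / 1.395358×10⁻⁵ = 494.497 K, so T = 11.8 + 494.497 = 506.297 °C

T = 506.3 °C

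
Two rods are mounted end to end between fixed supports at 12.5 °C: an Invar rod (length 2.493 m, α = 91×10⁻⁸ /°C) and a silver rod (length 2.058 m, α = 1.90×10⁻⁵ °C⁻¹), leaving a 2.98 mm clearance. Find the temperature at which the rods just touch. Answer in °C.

Gap closes when ΔL₁ + ΔL₂ = 2.98 mm = 2.98×10⁻³ m
(α₁L₁ + α₂L₂)ΔT = g
α₁L₁ + α₂L₂ = 91×10⁻⁸×2.493 + 1.90×10⁻⁵×2.058 = 4.137063×10⁻⁵ m/K
ΔT = 2.98×10⁻³ / 4.137063×10⁻⁵ = 72.032 K
T = 12.5 + 72.032 = 84.532 °C

T = 84.5 °C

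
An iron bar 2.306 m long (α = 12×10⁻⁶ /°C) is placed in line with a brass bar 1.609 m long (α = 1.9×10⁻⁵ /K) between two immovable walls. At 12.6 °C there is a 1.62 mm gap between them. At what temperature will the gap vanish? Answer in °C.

Gap closes when ΔL₁ + ΔL₂ = 1.62 mm = 1.62×10⁻³ m
(α₁L₁ + α₂L₂)ΔT = g
α₁L₁ + α₂L₂ = 12×10⁻⁶×2.306 + 1.9×10⁻⁵×1.609 = 5.8243×10⁻⁵ m/K
ΔT = 1.62×10⁻³ / 5.8243×10⁻⁵ = 27.815 K
T = 12.6 + 27.815 = 40.415 °C

T = 40.4 °C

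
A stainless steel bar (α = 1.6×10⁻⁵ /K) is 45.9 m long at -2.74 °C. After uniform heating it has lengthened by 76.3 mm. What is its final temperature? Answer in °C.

ΔL = αL₀ΔT ⇒ ΔT = ΔL / (αL₀)
ΔT = 76.3×10⁻³ m / (1.6×10⁻⁵ × 45.9 m) = 103.89 K
T = -2.74 + 103.89 = 101.15 °C

T = 101 °C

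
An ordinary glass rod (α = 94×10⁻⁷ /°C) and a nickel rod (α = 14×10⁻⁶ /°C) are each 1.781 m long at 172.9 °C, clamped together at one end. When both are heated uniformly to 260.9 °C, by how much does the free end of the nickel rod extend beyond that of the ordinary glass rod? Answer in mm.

ΔT = 88.0 K
ordinary glass: ΔL = 94×10⁻⁷ × 1.781 m × 88.0 = 1.4732×10⁻³ m = 1.4732 mm
nickel: ΔL = 14×10⁻⁶ × 1.781 m × 88.0 = 2.1942×10⁻³ m = 2.1942 mm
difference = 2.1942 − 1.4732 = 0.7210 mm

0.721 mm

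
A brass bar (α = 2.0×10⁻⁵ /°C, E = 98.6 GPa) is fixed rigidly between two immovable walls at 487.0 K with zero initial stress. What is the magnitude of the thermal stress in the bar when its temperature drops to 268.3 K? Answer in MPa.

σ = 431 MPa

Fully constrained: the free strain ε = αΔT is blocked, so σ = Eε = EαΔT.
|ΔT| = 218.7 K
σ = 98.6×10⁹ × 2.0×10⁻⁵ × 218.7 = 4.31×10⁸ Pa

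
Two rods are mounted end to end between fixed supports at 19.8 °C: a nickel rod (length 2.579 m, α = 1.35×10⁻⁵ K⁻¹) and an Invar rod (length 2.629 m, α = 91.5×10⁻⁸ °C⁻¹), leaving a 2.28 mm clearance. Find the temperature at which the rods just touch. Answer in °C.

α₁L₁ = 3.48165×10⁻⁵ m/K, α₂L₂ = 2.405535×10⁻⁶ m/K → total 3.7222035×10⁻⁵ m/K
ΔT = g/(α₁L₁+α₂L₂) = 2.28×10⁻³ / 3.7222035×10⁻⁵ = 61.254 K
T = 19.8 + 61.254 = 81.054 °C

T = 81.1 °C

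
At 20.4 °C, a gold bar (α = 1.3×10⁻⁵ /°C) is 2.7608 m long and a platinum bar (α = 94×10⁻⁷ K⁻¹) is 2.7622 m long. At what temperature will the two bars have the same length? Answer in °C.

L₁(1 + α₁ΔT) = L₂(1 + α₂ΔT) ⇒ ΔT = (L₂ − L₁)/(α₁L₁ − α₂L₂)
L₂ − L₁ = 2.7622 − 2.7608 = 1.40×10⁻³ m
α₁L₁ − α₂L₂ = 1.3×10⁻⁵×2.7608 − 94×10⁻⁷×2.7622 = 9.92572×10⁻⁶ m/K
ΔT = 1.40×10⁻³ / 9.92572×10⁻⁶ = 141.048 K
T = 20.4 + 141.048 = 161.448 °C

T = 161.4 °C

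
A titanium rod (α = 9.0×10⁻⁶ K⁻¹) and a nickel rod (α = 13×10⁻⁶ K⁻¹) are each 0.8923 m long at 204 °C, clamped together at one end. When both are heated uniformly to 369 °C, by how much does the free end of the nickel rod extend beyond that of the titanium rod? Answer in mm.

ΔT = 165 K
titanium: ΔL = 9.0×10⁻⁶ × 0.8923 m × 165 = 1.3251×10⁻³ m = 1.3251 mm
nickel: ΔL = 13×10⁻⁶ × 0.8923 m × 165 = 1.9140×10⁻³ m = 1.9140 mm
difference = 1.9140 − 1.3251 = 0.5889 mm

0.589 mm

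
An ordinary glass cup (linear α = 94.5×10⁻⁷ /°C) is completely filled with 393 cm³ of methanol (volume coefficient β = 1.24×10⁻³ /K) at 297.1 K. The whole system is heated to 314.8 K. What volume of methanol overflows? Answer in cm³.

The cup also expands: β_container ≈ 3α = 2.835×10⁻⁵ /K
Net overflow = V₀(β_liq − 3α_cont)ΔT
β − 3α = 1.24×10⁻³ − 2.835×10⁻⁵ = 1.21165×10⁻³ /K; ΔT = 17.7 K
ΔV = 393 × 1.21165×10⁻³ × 17.7 = 8.43 cm³

8.43 cm³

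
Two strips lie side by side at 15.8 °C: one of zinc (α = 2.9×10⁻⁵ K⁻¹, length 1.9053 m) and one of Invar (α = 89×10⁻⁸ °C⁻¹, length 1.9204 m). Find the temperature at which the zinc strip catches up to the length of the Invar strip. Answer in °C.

L₁(1 + α₁ΔT) = L₂(1 + α₂ΔT) ⇒ ΔT = (L₂ − L₁)/(α₁L₁ − α₂L₂)
L₂ − L₁ = 1.9204 − 1.9053 = 1.51×10⁻² m
α₁L₁ − α₂L₂ = 2.9×10⁻⁵×1.9053 − 89×10⁻⁸×1.9204 = 5.3544544×10⁻⁵ m/K
ΔT = 1.51×10⁻² / 5.3544544×10⁻⁵ = 282.008 K
T = 15.8 + 282.008 = 297.808 °C

T = 297.8 °C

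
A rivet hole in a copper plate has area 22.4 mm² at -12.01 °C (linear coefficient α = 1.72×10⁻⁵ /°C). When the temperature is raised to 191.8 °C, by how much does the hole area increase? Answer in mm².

ΔA = 0.157 mm²

Area coefficient ≈ 2α; |ΔT| = 203.81 K
ΔA = 2αA₀ΔT = 2(1.72×10⁻⁵)(22.4)(203.81) = 0.157 mm²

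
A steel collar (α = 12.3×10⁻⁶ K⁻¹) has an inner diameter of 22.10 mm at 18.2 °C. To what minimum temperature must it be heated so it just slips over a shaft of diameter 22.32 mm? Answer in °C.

Required Δd = 22.32 − 22.10 = 0.22 mm
Δd = αd₀ΔT ⇒ ΔT = Δd/(αd₀) = 0.22 / (12.3×10⁻⁶ × 22.10) = 809.33 K
T_min = 18.2 + 809.33 = 827.53 °C

T = 828 °C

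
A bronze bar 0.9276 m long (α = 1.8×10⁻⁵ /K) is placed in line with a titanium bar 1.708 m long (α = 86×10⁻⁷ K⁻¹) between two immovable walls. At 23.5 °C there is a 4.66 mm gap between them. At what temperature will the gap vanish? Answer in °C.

α₁L₁ = 1.66968×10⁻⁵ m/K, α₂L₂ = 1.46888×10⁻⁵ m/K → total 3.13856×10⁻⁵ m/K
ΔT = g/(α₁L₁+α₂L₂) = 4.66×10⁻³ / 3.13856×10⁻⁵ = 148.48 K
T = 23.5 + 148.48 = 171.98 °C

T = 172 °C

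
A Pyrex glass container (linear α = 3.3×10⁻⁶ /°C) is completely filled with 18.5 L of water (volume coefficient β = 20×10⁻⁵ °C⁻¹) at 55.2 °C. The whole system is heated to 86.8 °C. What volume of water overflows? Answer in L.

0.111 L

The container also expands: β_container ≈ 3α = 9.9×10⁻⁶ /K
Net overflow = V₀(β_liq − 3α_cont)ΔT
β − 3α = 2.00×10⁻⁴ − 9.9×10⁻⁶ = 1.901×10⁻⁴ /K; ΔT = 31.6 K
ΔV = 18.5 × 1.901×10⁻⁴ × 31.6 = 0.111 L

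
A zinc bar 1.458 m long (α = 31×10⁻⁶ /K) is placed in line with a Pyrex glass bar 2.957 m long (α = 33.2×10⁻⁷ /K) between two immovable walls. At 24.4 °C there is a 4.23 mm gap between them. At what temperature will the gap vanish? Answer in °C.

α₁L₁ = 4.5198×10⁻⁵ m/K, α₂L₂ = 9.81724×10⁻⁶ m/K → total 5.501524×10⁻⁵ m/K
ΔT = g/(α₁L₁+α₂L₂) = 4.23×10⁻³ / 5.501524×10⁻⁵ = 76.89 K
T = 24.4 + 76.89 = 101.29 °C

T = 101 °C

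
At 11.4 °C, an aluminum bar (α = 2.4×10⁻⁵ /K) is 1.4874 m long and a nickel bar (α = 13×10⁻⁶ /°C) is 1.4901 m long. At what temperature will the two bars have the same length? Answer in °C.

Equal length when α₁L₁ΔT − α₂L₂ΔT = L₂ − L₁ = 2.70×10⁻³ m
α₁L₁ = 3.56976×10⁻⁵, α₂L₂ = 1.93713×10⁻⁵ → Δ(αL) = 1.63263×10⁻⁵ m/K
ΔT = 2.70×10⁻³ / 1.63263×10⁻⁵ = 165.377 K, so T = 11.4 + 165.377 = 176.777 °C

T = 176.8 °C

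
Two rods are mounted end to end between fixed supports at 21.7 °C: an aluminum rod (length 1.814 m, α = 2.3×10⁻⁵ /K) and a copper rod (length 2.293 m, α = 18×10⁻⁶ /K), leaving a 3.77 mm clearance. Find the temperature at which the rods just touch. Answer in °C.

α₁L₁ = 4.1722×10⁻⁵ m/K, α₂L₂ = 4.1274×10⁻⁵ m/K → total 8.2996×10⁻⁵ m/K
ΔT = g/(α₁L₁+α₂L₂) = 3.77×10⁻³ / 8.2996×10⁻⁵ = 45.424 K
T = 21.7 + 45.424 = 67.124 °C

T = 67.1 °C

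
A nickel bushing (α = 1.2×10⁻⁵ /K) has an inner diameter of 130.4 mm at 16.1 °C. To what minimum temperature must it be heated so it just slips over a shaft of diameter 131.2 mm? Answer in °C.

Required Δd = 131.2 − 130.4 = 0.8 mm
Δd = αd₀ΔT ⇒ ΔT = Δd/(αd₀) = 0.8 / (1.2×10⁻⁵ × 130.4) = 511.25 K
T_min = 16.1 + 511.25 = 527.35 °C

T = 527 °C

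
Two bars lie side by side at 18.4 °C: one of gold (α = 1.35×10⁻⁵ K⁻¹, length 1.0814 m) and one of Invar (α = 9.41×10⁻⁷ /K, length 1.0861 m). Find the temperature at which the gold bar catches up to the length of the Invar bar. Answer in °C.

L₁(1 + α₁ΔT) = L₂(1 + α₂ΔT) ⇒ ΔT = (L₂ − L₁)/(α₁L₁ − α₂L₂)
L₂ − L₁ = 1.0861 − 1.0814 = 4.70×10⁻³ m
α₁L₁ − α₂L₂ = 1.35×10⁻⁵×1.0814 − 9.41×10⁻⁷×1.0861 = 1.35768799×10⁻⁵ m/K
ΔT = 4.70×10⁻³ / 1.35768799×10⁻⁵ = 346.177 K
T = 18.4 + 346.177 = 364.577 °C

T = 364.6 °C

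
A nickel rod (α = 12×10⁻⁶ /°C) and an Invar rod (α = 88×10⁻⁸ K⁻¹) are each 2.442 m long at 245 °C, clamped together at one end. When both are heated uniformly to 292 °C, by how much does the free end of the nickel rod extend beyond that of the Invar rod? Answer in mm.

ΔT = 47 K
nickel: ΔL = 12×10⁻⁶ × 2.442 m × 47 = 1.3773×10⁻³ m = 1.3773 mm
Invar: ΔL = 88×10⁻⁸ × 2.442 m × 47 = 1.0100×10⁻⁴ m = 0.10100 mm
difference = 1.3773 − 0.10100 = 1.2763 mm

1.28 mm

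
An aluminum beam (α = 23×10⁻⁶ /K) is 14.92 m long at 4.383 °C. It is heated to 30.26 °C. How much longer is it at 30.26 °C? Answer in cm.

|ΔT| = |30.26 − 4.383| = 25.877 K
ΔL = αL₀ΔT = (23×10⁻⁶)(14.92)(25.877) = 8.88×10⁻³ m

ΔL = 0.888 cm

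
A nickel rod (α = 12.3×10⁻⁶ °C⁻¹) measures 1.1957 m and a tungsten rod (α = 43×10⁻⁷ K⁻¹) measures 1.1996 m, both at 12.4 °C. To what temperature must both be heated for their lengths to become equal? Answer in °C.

L₁(1 + α₁ΔT) = L₂(1 + α₂ΔT) ⇒ ΔT = (L₂ − L₁)/(α₁L₁ − α₂L₂)
L₂ − L₁ = 1.1996 − 1.1957 = 3.90×10⁻³ m
α₁L₁ − α₂L₂ = 12.3×10⁻⁶×1.1957 − 43×10⁻⁷×1.1996 = 9.54883×10⁻⁶ m/K
ΔT = 3.90×10⁻³ / 9.54883×10⁻⁶ = 408.427 K
T = 12.4 + 408.427 = 420.827 °C

T = 420.8 °C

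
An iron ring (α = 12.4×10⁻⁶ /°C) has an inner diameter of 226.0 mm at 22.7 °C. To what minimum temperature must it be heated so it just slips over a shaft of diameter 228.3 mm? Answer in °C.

Required Δd = 228.3 − 226.0 = 2.3 mm
Δd = αd₀ΔT ⇒ ΔT = Δd/(αd₀) = 2.3 / (12.4×10⁻⁶ × 226.0) = 820.73 K
T_min = 22.7 + 820.73 = 843.43 °C

T = 843 °C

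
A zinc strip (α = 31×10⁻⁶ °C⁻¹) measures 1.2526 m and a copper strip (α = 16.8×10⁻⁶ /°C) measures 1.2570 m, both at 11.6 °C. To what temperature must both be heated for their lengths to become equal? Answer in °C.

Equal length when α₁L₁ΔT − α₂L₂ΔT = L₂ − L₁ = 4.40×10⁻³ m
α₁L₁ = 3.88306×10⁻⁵, α₂L₂ = 2.11176×10⁻⁵ → Δ(αL) = 1.7713×10⁻⁵ m/K
ΔT = 4.40×10⁻³ / 1.7713×10⁻⁵ = 248.405 K, so T = 11.6 + 248.405 = 260.005 °C

T = 260.0 °C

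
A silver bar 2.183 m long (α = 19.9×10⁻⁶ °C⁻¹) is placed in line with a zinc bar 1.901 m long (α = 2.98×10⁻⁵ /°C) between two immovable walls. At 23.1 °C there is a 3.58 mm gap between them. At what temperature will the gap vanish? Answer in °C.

Gap closes when ΔL₁ + ΔL₂ = 3.58 mm = 3.58×10⁻³ m
(α₁L₁ + α₂L₂)ΔT = g
α₁L₁ + α₂L₂ = 19.9×10⁻⁶×2.183 + 2.98×10⁻⁵×1.901 = 1.000915×10⁻⁴ m/K
ΔT = 3.58×10⁻³ / 1.000915×10⁻⁴ = 35.767 K
T = 23.1 + 35.767 = 58.867 °C

T = 58.9 °C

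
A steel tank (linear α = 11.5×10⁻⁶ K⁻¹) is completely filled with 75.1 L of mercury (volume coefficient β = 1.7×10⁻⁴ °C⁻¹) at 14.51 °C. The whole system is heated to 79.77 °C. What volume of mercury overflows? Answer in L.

0.664 L

The tank also expands: β_container ≈ 3α = 3.45×10⁻⁵ /K
Net overflow = V₀(β_liq − 3α_cont)ΔT
β − 3α = 1.70×10⁻⁴ − 3.45×10⁻⁵ = 1.355×10⁻⁴ /K; ΔT = 65.26 K
ΔV = 75.1 × 1.355×10⁻⁴ × 65.26 = 0.664 L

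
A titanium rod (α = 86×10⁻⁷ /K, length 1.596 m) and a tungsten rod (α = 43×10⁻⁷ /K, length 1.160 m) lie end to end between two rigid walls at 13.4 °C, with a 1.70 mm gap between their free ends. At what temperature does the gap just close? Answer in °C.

T = 104 °C

α₁L₁ = 1.37256×10⁻⁵ m/K, α₂L₂ = 4.988×10⁻⁶ m/K → total 1.87136×10⁻⁵ m/K
ΔT = g/(α₁L₁+α₂L₂) = 1.70×10⁻³ / 1.87136×10⁻⁵ = 90.84 K
T = 13.4 + 90.84 = 104.24 °C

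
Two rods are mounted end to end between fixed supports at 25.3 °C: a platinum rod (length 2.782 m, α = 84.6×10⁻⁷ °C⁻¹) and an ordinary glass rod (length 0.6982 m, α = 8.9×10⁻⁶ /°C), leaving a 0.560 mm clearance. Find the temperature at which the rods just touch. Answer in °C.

T = 44.1 °C

α₁L₁ = 2.353572×10⁻⁵ m/K, α₂L₂ = 6.21398×10⁻⁶ m/K → total 2.97497×10⁻⁵ m/K
ΔT = g/(α₁L₁+α₂L₂) = 5.60×10⁻⁴ / 2.97497×10⁻⁵ = 18.824 K
T = 25.3 + 18.824 = 44.124 °C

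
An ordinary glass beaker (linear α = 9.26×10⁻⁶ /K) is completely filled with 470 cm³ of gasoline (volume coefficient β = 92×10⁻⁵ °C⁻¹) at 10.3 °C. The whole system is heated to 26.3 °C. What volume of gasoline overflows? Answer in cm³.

6.71 cm³

The beaker also expands: β_container ≈ 3α = 2.778×10⁻⁵ /K
Net overflow = V₀(β_liq − 3α_cont)ΔT
β − 3α = 9.20×10⁻⁴ − 2.778×10⁻⁵ = 8.9222×10⁻⁴ /K; ΔT = 16.0 K
ΔV = 470 × 8.9222×10⁻⁴ × 16.0 = 6.71 cm³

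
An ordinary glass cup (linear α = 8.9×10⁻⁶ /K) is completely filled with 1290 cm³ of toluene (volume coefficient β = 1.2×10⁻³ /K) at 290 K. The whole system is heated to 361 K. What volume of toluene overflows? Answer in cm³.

The cup also expands: β_container ≈ 3α = 2.67×10⁻⁵ /K
Net overflow = V₀(β_liq − 3α_cont)ΔT
β − 3α = 1.20×10⁻³ − 2.67×10⁻⁵ = 1.1733×10⁻³ /K; ΔT = 71 K
ΔV = 1290 × 1.1733×10⁻³ × 71 = 107 cm³

107 cm³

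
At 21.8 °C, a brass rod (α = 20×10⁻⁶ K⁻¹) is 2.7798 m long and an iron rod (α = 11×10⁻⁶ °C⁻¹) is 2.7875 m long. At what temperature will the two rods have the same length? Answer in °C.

Equal length when α₁L₁ΔT − α₂L₂ΔT = L₂ − L₁ = 7.70×10⁻³ m
α₁L₁ = 5.5596×10⁻⁵, α₂L₂ = 3.06625×10⁻⁵ → Δ(αL) = 2.49335×10⁻⁵ m/K
ΔT = 7.70×10⁻³ / 2.49335×10⁻⁵ = 308.821 K, so T = 21.8 + 308.821 = 330.621 °C

T = 330.6 °C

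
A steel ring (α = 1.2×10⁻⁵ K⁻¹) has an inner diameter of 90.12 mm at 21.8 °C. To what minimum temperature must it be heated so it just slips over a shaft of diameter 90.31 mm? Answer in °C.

T = 197 °C

Required Δd = 90.31 − 90.12 = 0.19 mm
Δd = αd₀ΔT ⇒ ΔT = Δd/(αd₀) = 0.19 / (1.2×10⁻⁵ × 90.12) = 175.69 K
T_min = 21.8 + 175.69 = 197.49 °C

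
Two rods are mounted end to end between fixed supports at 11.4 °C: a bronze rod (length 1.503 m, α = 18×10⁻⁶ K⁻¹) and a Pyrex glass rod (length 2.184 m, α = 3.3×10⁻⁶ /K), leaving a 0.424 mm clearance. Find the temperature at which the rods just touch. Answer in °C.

T = 23.8 °C

Gap closes when ΔL₁ + ΔL₂ = 0.424 mm = 4.24×10⁻⁴ m
(α₁L₁ + α₂L₂)ΔT = g
α₁L₁ + α₂L₂ = 18×10⁻⁶×1.503 + 3.3×10⁻⁶×2.184 = 3.42612×10⁻⁵ m/K
ΔT = 4.24×10⁻⁴ / 3.42612×10⁻⁵ = 12.376 K
T = 11.4 + 12.376 = 23.776 °C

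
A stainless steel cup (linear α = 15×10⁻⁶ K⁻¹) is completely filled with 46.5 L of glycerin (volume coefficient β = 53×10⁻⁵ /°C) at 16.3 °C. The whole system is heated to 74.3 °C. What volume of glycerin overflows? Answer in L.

The cup also expands: β_container ≈ 3α = 4.5×10⁻⁵ /K
Net overflow = V₀(β_liq − 3α_cont)ΔT
β − 3α = 5.30×10⁻⁴ − 4.5×10⁻⁵ = 4.85×10⁻⁴ /K; ΔT = 58.0 K
ΔV = 46.5 × 4.85×10⁻⁴ × 58.0 = 1.31 L

1.31 L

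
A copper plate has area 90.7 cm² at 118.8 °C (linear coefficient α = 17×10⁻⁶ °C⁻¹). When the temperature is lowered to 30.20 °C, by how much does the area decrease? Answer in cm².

ΔA = 0.273 cm²

Area coefficient ≈ 2α; |ΔT| = 88.60 K
ΔA = 2αA₀ΔT = 2(17×10⁻⁶)(90.7)(88.60) = 0.273 cm²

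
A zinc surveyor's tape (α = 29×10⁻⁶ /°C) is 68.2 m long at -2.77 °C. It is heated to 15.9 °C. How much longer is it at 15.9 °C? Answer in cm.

ΔL = 3.69 cm

|ΔT| = |15.9 − (-2.77)| = 18.67 K
ΔL = αL₀ΔT = (29×10⁻⁶)(68.2)(18.67) = 3.69×10⁻² m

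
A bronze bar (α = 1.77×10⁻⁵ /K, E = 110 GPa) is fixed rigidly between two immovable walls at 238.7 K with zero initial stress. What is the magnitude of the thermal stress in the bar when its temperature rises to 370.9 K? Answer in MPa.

σ = 257 MPa

Fully constrained: the free strain ε = αΔT is blocked, so σ = Eε = EαΔT.
|ΔT| = 132.2 K
σ = 110×10⁹ × 1.77×10⁻⁵ × 132.2 = 2.57×10⁸ Pa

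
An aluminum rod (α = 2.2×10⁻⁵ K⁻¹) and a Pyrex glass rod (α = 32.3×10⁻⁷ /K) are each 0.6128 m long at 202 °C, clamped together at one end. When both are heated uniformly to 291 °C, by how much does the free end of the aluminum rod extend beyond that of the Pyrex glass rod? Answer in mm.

ΔT = 89 K
aluminum: ΔL = 2.2×10⁻⁵ × 0.6128 m × 89 = 1.1999×10⁻³ m = 1.1999 mm
Pyrex glass: ΔL = 32.3×10⁻⁷ × 0.6128 m × 89 = 1.7616×10⁻⁴ m = 0.17616 mm
difference = 1.1999 − 0.17616 = 1.02374 mm

1.02 mm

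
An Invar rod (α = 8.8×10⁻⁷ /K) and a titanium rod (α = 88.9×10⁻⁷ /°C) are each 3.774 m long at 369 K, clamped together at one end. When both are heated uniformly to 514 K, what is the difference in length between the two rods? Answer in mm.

4.38 mm

ΔT = 145 K
Invar: ΔL = 8.8×10⁻⁷ × 3.774 m × 145 = 4.8156×10⁻⁴ m = 0.48156 mm
titanium: ΔL = 88.9×10⁻⁷ × 3.774 m × 145 = 4.8649×10⁻³ m = 4.8649 mm
difference = 4.8649 − 0.48156 = 4.38334 mm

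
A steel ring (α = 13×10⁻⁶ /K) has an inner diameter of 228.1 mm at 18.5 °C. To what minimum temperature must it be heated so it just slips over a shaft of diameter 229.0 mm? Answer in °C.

Required Δd = 229.0 − 228.1 = 0.9 mm
Δd = αd₀ΔT ⇒ ΔT = Δd/(αd₀) = 0.9 / (13×10⁻⁶ × 228.1) = 303.51 K
T_min = 18.5 + 303.51 = 322.01 °C

T = 322 °C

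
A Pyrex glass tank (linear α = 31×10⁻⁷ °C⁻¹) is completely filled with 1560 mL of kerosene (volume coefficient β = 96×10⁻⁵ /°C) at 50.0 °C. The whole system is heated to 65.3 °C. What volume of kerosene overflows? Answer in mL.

The tank also expands: β_container ≈ 3α = 9.3×10⁻⁶ /K
Net overflow = V₀(β_liq − 3α_cont)ΔT
β − 3α = 9.60×10⁻⁴ − 9.3×10⁻⁶ = 9.507×10⁻⁴ /K; ΔT = 15.3 K
ΔV = 1560 × 9.507×10⁻⁴ × 15.3 = 22.7 mL

22.7 mL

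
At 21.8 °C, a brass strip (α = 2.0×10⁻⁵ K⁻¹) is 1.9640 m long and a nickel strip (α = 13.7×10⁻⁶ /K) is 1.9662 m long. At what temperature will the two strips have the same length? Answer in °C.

T = 200.0 °C

Equal length when α₁L₁ΔT − α₂L₂ΔT = L₂ − L₁ = 2.20×10⁻³ m
α₁L₁ = 3.928×10⁻⁵, α₂L₂ = 2.693694×10⁻⁵ → Δ(αL) = 1.234306×10⁻⁵ m/K
ΔT = 2.20×10⁻³ / 1.234306×10⁻⁵ = 178.238 K, so T = 21.8 + 178.238 = 200.038 °C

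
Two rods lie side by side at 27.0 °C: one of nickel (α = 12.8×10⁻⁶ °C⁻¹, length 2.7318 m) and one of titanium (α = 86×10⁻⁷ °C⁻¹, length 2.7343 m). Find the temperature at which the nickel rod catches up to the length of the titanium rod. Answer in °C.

T = 245.3 °C

L₁(1 + α₁ΔT) = L₂(1 + α₂ΔT) ⇒ ΔT = (L₂ − L₁)/(α₁L₁ − α₂L₂)
L₂ − L₁ = 2.7343 − 2.7318 = 2.50×10⁻³ m
α₁L₁ − α₂L₂ = 12.8×10⁻⁶×2.7318 − 86×10⁻⁷×2.7343 = 1.145206×10⁻⁵ m/K
ΔT = 2.50×10⁻³ / 1.145206×10⁻⁵ = 218.301 K
T = 27.0 + 218.301 = 245.301 °C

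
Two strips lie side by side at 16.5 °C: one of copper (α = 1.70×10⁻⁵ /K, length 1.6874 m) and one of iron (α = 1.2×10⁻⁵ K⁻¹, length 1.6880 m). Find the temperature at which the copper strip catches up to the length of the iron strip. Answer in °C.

Equal length when α₁L₁ΔT − α₂L₂ΔT = L₂ − L₁ = 6.00×10⁻⁴ m
α₁L₁ = 2.86858×10⁻⁵, α₂L₂ = 2.0256×10⁻⁵ → Δ(αL) = 8.4298×10⁻⁶ m/K
ΔT = 6.00×10⁻⁴ / 8.4298×10⁻⁶ = 71.1761 K, so T = 16.5 + 71.1761 = 87.6761 °C

T = 87.68 °C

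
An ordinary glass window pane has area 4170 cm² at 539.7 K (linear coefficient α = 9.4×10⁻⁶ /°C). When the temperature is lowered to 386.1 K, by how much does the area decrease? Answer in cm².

ΔA = 12.0 cm²

Area coefficient ≈ 2α; |ΔT| = 153.6 K
ΔA = 2αA₀ΔT = 2(9.4×10⁻⁶)(4170)(153.6) = 12.0 cm²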